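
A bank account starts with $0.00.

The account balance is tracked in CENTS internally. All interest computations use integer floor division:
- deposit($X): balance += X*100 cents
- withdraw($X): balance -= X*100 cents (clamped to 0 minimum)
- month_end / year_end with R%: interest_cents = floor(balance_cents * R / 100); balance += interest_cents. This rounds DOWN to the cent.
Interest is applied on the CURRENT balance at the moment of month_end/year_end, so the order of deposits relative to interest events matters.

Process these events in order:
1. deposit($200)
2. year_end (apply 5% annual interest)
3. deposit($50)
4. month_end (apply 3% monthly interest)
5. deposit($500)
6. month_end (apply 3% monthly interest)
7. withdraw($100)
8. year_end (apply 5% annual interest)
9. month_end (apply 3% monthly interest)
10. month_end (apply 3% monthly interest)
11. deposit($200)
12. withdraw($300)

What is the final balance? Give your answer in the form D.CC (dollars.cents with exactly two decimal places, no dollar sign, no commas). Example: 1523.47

Answer: 669.54

Derivation:
After 1 (deposit($200)): balance=$200.00 total_interest=$0.00
After 2 (year_end (apply 5% annual interest)): balance=$210.00 total_interest=$10.00
After 3 (deposit($50)): balance=$260.00 total_interest=$10.00
After 4 (month_end (apply 3% monthly interest)): balance=$267.80 total_interest=$17.80
After 5 (deposit($500)): balance=$767.80 total_interest=$17.80
After 6 (month_end (apply 3% monthly interest)): balance=$790.83 total_interest=$40.83
After 7 (withdraw($100)): balance=$690.83 total_interest=$40.83
After 8 (year_end (apply 5% annual interest)): balance=$725.37 total_interest=$75.37
After 9 (month_end (apply 3% monthly interest)): balance=$747.13 total_interest=$97.13
After 10 (month_end (apply 3% monthly interest)): balance=$769.54 total_interest=$119.54
After 11 (deposit($200)): balance=$969.54 total_interest=$119.54
After 12 (withdraw($300)): balance=$669.54 total_interest=$119.54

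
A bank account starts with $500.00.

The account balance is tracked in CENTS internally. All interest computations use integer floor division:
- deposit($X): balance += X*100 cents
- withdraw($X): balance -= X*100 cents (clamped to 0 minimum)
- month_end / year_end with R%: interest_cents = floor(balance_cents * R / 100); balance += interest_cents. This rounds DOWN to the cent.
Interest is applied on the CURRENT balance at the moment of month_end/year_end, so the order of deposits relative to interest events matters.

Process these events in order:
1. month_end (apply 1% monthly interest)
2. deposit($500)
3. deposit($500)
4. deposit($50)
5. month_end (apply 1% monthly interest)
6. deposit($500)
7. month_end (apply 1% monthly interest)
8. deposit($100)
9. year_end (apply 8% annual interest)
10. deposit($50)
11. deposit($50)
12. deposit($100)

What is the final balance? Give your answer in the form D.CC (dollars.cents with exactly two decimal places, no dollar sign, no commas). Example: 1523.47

Answer: 2566.55

Derivation:
After 1 (month_end (apply 1% monthly interest)): balance=$505.00 total_interest=$5.00
After 2 (deposit($500)): balance=$1005.00 total_interest=$5.00
After 3 (deposit($500)): balance=$1505.00 total_interest=$5.00
After 4 (deposit($50)): balance=$1555.00 total_interest=$5.00
After 5 (month_end (apply 1% monthly interest)): balance=$1570.55 total_interest=$20.55
After 6 (deposit($500)): balance=$2070.55 total_interest=$20.55
After 7 (month_end (apply 1% monthly interest)): balance=$2091.25 total_interest=$41.25
After 8 (deposit($100)): balance=$2191.25 total_interest=$41.25
After 9 (year_end (apply 8% annual interest)): balance=$2366.55 total_interest=$216.55
After 10 (deposit($50)): balance=$2416.55 total_interest=$216.55
After 11 (deposit($50)): balance=$2466.55 total_interest=$216.55
After 12 (deposit($100)): balance=$2566.55 total_interest=$216.55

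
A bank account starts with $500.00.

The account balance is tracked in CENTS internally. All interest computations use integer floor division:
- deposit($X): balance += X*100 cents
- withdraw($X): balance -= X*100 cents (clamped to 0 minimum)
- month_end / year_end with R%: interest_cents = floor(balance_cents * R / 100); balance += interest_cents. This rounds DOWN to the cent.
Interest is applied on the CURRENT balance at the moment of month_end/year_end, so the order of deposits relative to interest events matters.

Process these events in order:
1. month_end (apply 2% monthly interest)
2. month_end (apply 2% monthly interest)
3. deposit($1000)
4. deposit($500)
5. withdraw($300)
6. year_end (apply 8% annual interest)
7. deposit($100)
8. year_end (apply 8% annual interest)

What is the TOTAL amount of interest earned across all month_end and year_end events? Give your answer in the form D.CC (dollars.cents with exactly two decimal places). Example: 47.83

After 1 (month_end (apply 2% monthly interest)): balance=$510.00 total_interest=$10.00
After 2 (month_end (apply 2% monthly interest)): balance=$520.20 total_interest=$20.20
After 3 (deposit($1000)): balance=$1520.20 total_interest=$20.20
After 4 (deposit($500)): balance=$2020.20 total_interest=$20.20
After 5 (withdraw($300)): balance=$1720.20 total_interest=$20.20
After 6 (year_end (apply 8% annual interest)): balance=$1857.81 total_interest=$157.81
After 7 (deposit($100)): balance=$1957.81 total_interest=$157.81
After 8 (year_end (apply 8% annual interest)): balance=$2114.43 total_interest=$314.43

Answer: 314.43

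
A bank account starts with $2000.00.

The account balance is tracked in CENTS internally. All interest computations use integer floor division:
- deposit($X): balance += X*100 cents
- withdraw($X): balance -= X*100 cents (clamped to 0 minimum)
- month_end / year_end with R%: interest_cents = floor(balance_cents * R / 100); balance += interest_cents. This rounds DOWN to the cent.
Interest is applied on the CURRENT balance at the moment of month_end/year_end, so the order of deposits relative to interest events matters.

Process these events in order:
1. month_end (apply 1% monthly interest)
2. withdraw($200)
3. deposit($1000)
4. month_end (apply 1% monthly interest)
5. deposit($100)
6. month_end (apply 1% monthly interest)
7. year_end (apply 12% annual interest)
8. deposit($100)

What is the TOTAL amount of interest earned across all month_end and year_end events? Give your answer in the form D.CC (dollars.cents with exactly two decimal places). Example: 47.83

After 1 (month_end (apply 1% monthly interest)): balance=$2020.00 total_interest=$20.00
After 2 (withdraw($200)): balance=$1820.00 total_interest=$20.00
After 3 (deposit($1000)): balance=$2820.00 total_interest=$20.00
After 4 (month_end (apply 1% monthly interest)): balance=$2848.20 total_interest=$48.20
After 5 (deposit($100)): balance=$2948.20 total_interest=$48.20
After 6 (month_end (apply 1% monthly interest)): balance=$2977.68 total_interest=$77.68
After 7 (year_end (apply 12% annual interest)): balance=$3335.00 total_interest=$435.00
After 8 (deposit($100)): balance=$3435.00 total_interest=$435.00

Answer: 435.00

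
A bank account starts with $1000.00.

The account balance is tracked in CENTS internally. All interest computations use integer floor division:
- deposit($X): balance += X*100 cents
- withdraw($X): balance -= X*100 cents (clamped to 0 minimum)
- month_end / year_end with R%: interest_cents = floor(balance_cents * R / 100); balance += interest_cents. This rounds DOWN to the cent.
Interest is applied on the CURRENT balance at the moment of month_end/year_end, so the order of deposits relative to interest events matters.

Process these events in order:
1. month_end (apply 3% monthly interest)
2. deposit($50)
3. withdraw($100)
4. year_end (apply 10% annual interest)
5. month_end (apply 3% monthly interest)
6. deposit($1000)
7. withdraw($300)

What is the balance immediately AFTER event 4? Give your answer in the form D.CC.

Answer: 1078.00

Derivation:
After 1 (month_end (apply 3% monthly interest)): balance=$1030.00 total_interest=$30.00
After 2 (deposit($50)): balance=$1080.00 total_interest=$30.00
After 3 (withdraw($100)): balance=$980.00 total_interest=$30.00
After 4 (year_end (apply 10% annual interest)): balance=$1078.00 total_interest=$128.00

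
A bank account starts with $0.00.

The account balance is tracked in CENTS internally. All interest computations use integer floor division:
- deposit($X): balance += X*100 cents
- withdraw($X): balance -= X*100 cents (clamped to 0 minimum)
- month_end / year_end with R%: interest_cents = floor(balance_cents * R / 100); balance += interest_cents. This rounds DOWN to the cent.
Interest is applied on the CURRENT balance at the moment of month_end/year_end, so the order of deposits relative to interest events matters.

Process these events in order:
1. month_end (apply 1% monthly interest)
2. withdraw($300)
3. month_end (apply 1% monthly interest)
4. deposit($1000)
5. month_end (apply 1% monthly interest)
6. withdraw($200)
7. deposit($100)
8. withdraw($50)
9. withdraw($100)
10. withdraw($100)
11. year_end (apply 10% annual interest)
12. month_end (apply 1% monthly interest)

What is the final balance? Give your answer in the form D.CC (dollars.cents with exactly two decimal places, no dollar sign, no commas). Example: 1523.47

After 1 (month_end (apply 1% monthly interest)): balance=$0.00 total_interest=$0.00
After 2 (withdraw($300)): balance=$0.00 total_interest=$0.00
After 3 (month_end (apply 1% monthly interest)): balance=$0.00 total_interest=$0.00
After 4 (deposit($1000)): balance=$1000.00 total_interest=$0.00
After 5 (month_end (apply 1% monthly interest)): balance=$1010.00 total_interest=$10.00
After 6 (withdraw($200)): balance=$810.00 total_interest=$10.00
After 7 (deposit($100)): balance=$910.00 total_interest=$10.00
After 8 (withdraw($50)): balance=$860.00 total_interest=$10.00
After 9 (withdraw($100)): balance=$760.00 total_interest=$10.00
After 10 (withdraw($100)): balance=$660.00 total_interest=$10.00
After 11 (year_end (apply 10% annual interest)): balance=$726.00 total_interest=$76.00
After 12 (month_end (apply 1% monthly interest)): balance=$733.26 total_interest=$83.26

Answer: 733.26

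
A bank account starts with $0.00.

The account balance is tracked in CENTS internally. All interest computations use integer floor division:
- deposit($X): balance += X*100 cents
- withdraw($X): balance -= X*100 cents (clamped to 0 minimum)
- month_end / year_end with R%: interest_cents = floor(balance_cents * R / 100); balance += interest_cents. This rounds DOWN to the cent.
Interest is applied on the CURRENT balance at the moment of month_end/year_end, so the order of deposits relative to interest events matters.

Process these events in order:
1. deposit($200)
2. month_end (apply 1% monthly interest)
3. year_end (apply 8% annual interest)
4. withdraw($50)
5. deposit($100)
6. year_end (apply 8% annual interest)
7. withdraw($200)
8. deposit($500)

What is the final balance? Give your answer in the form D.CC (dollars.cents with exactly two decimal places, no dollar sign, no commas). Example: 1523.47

Answer: 589.61

Derivation:
After 1 (deposit($200)): balance=$200.00 total_interest=$0.00
After 2 (month_end (apply 1% monthly interest)): balance=$202.00 total_interest=$2.00
After 3 (year_end (apply 8% annual interest)): balance=$218.16 total_interest=$18.16
After 4 (withdraw($50)): balance=$168.16 total_interest=$18.16
After 5 (deposit($100)): balance=$268.16 total_interest=$18.16
After 6 (year_end (apply 8% annual interest)): balance=$289.61 total_interest=$39.61
After 7 (withdraw($200)): balance=$89.61 total_interest=$39.61
After 8 (deposit($500)): balance=$589.61 total_interest=$39.61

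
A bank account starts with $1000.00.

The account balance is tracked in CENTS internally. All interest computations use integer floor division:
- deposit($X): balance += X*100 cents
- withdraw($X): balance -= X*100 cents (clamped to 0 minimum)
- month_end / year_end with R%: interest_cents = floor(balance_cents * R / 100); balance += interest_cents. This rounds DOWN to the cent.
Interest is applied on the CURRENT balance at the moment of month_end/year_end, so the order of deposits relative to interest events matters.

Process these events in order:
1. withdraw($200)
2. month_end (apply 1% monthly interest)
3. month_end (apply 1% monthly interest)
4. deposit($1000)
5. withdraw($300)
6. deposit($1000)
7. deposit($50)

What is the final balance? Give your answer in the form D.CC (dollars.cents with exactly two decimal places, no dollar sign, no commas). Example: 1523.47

Answer: 2566.08

Derivation:
After 1 (withdraw($200)): balance=$800.00 total_interest=$0.00
After 2 (month_end (apply 1% monthly interest)): balance=$808.00 total_interest=$8.00
After 3 (month_end (apply 1% monthly interest)): balance=$816.08 total_interest=$16.08
After 4 (deposit($1000)): balance=$1816.08 total_interest=$16.08
After 5 (withdraw($300)): balance=$1516.08 total_interest=$16.08
After 6 (deposit($1000)): balance=$2516.08 total_interest=$16.08
After 7 (deposit($50)): balance=$2566.08 total_interest=$16.08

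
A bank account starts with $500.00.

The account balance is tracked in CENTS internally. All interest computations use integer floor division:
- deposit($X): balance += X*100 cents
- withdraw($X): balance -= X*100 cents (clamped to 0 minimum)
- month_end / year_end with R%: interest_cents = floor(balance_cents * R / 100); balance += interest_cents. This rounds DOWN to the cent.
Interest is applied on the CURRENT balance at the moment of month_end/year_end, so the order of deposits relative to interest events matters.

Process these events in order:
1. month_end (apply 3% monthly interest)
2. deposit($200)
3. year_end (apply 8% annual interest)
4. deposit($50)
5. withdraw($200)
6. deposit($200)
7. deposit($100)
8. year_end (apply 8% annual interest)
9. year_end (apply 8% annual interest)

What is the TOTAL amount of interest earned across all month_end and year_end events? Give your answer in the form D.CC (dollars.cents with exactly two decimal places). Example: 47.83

After 1 (month_end (apply 3% monthly interest)): balance=$515.00 total_interest=$15.00
After 2 (deposit($200)): balance=$715.00 total_interest=$15.00
After 3 (year_end (apply 8% annual interest)): balance=$772.20 total_interest=$72.20
After 4 (deposit($50)): balance=$822.20 total_interest=$72.20
After 5 (withdraw($200)): balance=$622.20 total_interest=$72.20
After 6 (deposit($200)): balance=$822.20 total_interest=$72.20
After 7 (deposit($100)): balance=$922.20 total_interest=$72.20
After 8 (year_end (apply 8% annual interest)): balance=$995.97 total_interest=$145.97
After 9 (year_end (apply 8% annual interest)): balance=$1075.64 total_interest=$225.64

Answer: 225.64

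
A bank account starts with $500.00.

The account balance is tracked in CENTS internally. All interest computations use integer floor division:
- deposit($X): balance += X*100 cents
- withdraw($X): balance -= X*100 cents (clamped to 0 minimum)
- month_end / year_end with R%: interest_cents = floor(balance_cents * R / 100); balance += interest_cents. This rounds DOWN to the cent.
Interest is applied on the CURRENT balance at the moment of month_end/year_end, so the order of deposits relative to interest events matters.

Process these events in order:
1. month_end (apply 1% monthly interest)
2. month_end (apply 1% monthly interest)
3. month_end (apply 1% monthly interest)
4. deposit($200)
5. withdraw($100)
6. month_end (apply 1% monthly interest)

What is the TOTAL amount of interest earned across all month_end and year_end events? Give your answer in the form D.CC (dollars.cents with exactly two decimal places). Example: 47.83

After 1 (month_end (apply 1% monthly interest)): balance=$505.00 total_interest=$5.00
After 2 (month_end (apply 1% monthly interest)): balance=$510.05 total_interest=$10.05
After 3 (month_end (apply 1% monthly interest)): balance=$515.15 total_interest=$15.15
After 4 (deposit($200)): balance=$715.15 total_interest=$15.15
After 5 (withdraw($100)): balance=$615.15 total_interest=$15.15
After 6 (month_end (apply 1% monthly interest)): balance=$621.30 total_interest=$21.30

Answer: 21.30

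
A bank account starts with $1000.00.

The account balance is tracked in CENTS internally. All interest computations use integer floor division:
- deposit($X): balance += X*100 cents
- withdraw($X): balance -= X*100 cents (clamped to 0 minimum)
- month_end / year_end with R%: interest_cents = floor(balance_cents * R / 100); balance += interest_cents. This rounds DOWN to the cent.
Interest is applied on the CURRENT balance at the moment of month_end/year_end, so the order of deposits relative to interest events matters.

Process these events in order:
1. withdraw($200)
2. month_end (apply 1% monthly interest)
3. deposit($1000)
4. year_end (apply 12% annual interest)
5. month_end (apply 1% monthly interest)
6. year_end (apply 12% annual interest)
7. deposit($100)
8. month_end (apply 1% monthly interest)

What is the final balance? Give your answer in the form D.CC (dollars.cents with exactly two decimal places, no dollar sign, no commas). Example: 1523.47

After 1 (withdraw($200)): balance=$800.00 total_interest=$0.00
After 2 (month_end (apply 1% monthly interest)): balance=$808.00 total_interest=$8.00
After 3 (deposit($1000)): balance=$1808.00 total_interest=$8.00
After 4 (year_end (apply 12% annual interest)): balance=$2024.96 total_interest=$224.96
After 5 (month_end (apply 1% monthly interest)): balance=$2045.20 total_interest=$245.20
After 6 (year_end (apply 12% annual interest)): balance=$2290.62 total_interest=$490.62
After 7 (deposit($100)): balance=$2390.62 total_interest=$490.62
After 8 (month_end (apply 1% monthly interest)): balance=$2414.52 total_interest=$514.52

Answer: 2414.52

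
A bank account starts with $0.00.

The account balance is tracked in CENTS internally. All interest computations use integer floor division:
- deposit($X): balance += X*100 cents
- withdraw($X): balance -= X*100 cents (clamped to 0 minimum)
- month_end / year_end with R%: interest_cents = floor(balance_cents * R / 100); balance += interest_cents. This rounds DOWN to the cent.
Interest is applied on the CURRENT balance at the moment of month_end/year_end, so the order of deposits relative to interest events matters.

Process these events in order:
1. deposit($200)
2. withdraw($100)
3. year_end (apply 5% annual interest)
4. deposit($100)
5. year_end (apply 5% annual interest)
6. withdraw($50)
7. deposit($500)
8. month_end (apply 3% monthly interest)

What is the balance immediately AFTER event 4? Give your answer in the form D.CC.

Answer: 205.00

Derivation:
After 1 (deposit($200)): balance=$200.00 total_interest=$0.00
After 2 (withdraw($100)): balance=$100.00 total_interest=$0.00
After 3 (year_end (apply 5% annual interest)): balance=$105.00 total_interest=$5.00
After 4 (deposit($100)): balance=$205.00 total_interest=$5.00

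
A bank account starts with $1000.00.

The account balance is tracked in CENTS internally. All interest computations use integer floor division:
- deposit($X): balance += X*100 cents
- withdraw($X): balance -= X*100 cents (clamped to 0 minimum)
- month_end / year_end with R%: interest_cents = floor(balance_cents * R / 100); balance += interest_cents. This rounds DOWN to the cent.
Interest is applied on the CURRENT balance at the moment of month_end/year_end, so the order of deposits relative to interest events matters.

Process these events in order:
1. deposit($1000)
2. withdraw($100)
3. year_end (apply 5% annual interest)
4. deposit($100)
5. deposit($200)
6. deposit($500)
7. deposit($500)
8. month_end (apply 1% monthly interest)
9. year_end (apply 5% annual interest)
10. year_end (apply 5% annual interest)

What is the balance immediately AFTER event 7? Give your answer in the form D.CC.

After 1 (deposit($1000)): balance=$2000.00 total_interest=$0.00
After 2 (withdraw($100)): balance=$1900.00 total_interest=$0.00
After 3 (year_end (apply 5% annual interest)): balance=$1995.00 total_interest=$95.00
After 4 (deposit($100)): balance=$2095.00 total_interest=$95.00
After 5 (deposit($200)): balance=$2295.00 total_interest=$95.00
After 6 (deposit($500)): balance=$2795.00 total_interest=$95.00
After 7 (deposit($500)): balance=$3295.00 total_interest=$95.00

Answer: 3295.00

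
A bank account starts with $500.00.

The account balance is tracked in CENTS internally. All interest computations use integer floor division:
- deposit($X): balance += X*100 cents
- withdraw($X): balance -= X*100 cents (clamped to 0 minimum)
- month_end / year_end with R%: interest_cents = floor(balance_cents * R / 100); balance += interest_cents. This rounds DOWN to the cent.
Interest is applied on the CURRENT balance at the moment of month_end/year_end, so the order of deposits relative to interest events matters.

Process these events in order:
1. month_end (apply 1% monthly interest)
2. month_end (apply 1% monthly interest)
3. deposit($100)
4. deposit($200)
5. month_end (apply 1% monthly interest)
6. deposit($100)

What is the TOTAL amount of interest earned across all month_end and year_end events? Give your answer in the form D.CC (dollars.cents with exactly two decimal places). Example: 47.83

Answer: 18.15

Derivation:
After 1 (month_end (apply 1% monthly interest)): balance=$505.00 total_interest=$5.00
After 2 (month_end (apply 1% monthly interest)): balance=$510.05 total_interest=$10.05
After 3 (deposit($100)): balance=$610.05 total_interest=$10.05
After 4 (deposit($200)): balance=$810.05 total_interest=$10.05
After 5 (month_end (apply 1% monthly interest)): balance=$818.15 total_interest=$18.15
After 6 (deposit($100)): balance=$918.15 total_interest=$18.15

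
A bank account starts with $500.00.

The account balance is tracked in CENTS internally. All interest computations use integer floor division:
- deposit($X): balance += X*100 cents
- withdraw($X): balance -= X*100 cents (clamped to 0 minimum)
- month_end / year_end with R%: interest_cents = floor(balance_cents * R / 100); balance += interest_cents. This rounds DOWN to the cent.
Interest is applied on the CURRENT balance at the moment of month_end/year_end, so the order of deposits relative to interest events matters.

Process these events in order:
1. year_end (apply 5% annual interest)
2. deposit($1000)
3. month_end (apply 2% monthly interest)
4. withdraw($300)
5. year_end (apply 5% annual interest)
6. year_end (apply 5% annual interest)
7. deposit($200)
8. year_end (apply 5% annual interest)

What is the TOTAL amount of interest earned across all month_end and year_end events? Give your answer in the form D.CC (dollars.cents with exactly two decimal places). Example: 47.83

Answer: 263.38

Derivation:
After 1 (year_end (apply 5% annual interest)): balance=$525.00 total_interest=$25.00
After 2 (deposit($1000)): balance=$1525.00 total_interest=$25.00
After 3 (month_end (apply 2% monthly interest)): balance=$1555.50 total_interest=$55.50
After 4 (withdraw($300)): balance=$1255.50 total_interest=$55.50
After 5 (year_end (apply 5% annual interest)): balance=$1318.27 total_interest=$118.27
After 6 (year_end (apply 5% annual interest)): balance=$1384.18 total_interest=$184.18
After 7 (deposit($200)): balance=$1584.18 total_interest=$184.18
After 8 (year_end (apply 5% annual interest)): balance=$1663.38 total_interest=$263.38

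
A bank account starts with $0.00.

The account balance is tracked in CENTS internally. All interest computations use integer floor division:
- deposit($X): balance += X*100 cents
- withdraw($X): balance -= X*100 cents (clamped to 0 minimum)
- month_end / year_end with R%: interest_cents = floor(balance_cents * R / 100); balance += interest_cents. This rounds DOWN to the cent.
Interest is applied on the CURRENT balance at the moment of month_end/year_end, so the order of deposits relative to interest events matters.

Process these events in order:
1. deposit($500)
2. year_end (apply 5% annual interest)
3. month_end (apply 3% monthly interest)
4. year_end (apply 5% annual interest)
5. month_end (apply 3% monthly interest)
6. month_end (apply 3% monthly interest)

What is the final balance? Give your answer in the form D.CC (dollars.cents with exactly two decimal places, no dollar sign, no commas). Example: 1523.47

Answer: 602.35

Derivation:
After 1 (deposit($500)): balance=$500.00 total_interest=$0.00
After 2 (year_end (apply 5% annual interest)): balance=$525.00 total_interest=$25.00
After 3 (month_end (apply 3% monthly interest)): balance=$540.75 total_interest=$40.75
After 4 (year_end (apply 5% annual interest)): balance=$567.78 total_interest=$67.78
After 5 (month_end (apply 3% monthly interest)): balance=$584.81 total_interest=$84.81
After 6 (month_end (apply 3% monthly interest)): balance=$602.35 total_interest=$102.35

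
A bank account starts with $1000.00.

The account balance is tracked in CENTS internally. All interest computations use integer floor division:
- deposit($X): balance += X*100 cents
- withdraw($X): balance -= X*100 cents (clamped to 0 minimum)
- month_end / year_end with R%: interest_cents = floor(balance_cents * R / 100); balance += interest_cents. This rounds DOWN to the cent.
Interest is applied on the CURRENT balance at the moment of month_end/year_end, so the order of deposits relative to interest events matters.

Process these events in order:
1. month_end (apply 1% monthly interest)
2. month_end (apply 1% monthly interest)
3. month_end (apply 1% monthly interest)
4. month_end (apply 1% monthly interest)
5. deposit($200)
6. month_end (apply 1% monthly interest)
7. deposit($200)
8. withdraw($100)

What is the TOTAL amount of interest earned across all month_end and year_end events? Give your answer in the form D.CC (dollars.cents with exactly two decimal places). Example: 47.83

Answer: 53.00

Derivation:
After 1 (month_end (apply 1% monthly interest)): balance=$1010.00 total_interest=$10.00
After 2 (month_end (apply 1% monthly interest)): balance=$1020.10 total_interest=$20.10
After 3 (month_end (apply 1% monthly interest)): balance=$1030.30 total_interest=$30.30
After 4 (month_end (apply 1% monthly interest)): balance=$1040.60 total_interest=$40.60
After 5 (deposit($200)): balance=$1240.60 total_interest=$40.60
After 6 (month_end (apply 1% monthly interest)): balance=$1253.00 total_interest=$53.00
After 7 (deposit($200)): balance=$1453.00 total_interest=$53.00
After 8 (withdraw($100)): balance=$1353.00 total_interest=$53.00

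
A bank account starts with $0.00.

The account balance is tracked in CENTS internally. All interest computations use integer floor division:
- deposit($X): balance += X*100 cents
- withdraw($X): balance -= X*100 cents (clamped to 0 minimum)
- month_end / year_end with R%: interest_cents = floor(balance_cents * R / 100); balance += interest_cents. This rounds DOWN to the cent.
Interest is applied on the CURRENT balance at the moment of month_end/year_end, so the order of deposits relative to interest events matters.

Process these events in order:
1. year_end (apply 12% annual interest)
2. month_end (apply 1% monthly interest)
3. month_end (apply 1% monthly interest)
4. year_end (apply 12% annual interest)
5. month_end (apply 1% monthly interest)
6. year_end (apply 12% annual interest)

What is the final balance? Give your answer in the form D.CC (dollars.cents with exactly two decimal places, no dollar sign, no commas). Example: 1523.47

After 1 (year_end (apply 12% annual interest)): balance=$0.00 total_interest=$0.00
After 2 (month_end (apply 1% monthly interest)): balance=$0.00 total_interest=$0.00
After 3 (month_end (apply 1% monthly interest)): balance=$0.00 total_interest=$0.00
After 4 (year_end (apply 12% annual interest)): balance=$0.00 total_interest=$0.00
After 5 (month_end (apply 1% monthly interest)): balance=$0.00 total_interest=$0.00
After 6 (year_end (apply 12% annual interest)): balance=$0.00 total_interest=$0.00

Answer: 0.00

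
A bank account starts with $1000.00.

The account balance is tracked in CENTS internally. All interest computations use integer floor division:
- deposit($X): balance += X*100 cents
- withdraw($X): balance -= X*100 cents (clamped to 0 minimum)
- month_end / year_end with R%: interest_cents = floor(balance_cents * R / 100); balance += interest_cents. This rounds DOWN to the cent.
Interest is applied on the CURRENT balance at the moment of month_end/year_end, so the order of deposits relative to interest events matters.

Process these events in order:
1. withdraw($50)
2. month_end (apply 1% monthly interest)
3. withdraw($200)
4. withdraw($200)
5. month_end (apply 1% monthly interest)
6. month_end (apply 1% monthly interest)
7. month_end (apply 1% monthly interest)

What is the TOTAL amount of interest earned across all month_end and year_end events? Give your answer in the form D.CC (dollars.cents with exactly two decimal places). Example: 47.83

Answer: 26.44

Derivation:
After 1 (withdraw($50)): balance=$950.00 total_interest=$0.00
After 2 (month_end (apply 1% monthly interest)): balance=$959.50 total_interest=$9.50
After 3 (withdraw($200)): balance=$759.50 total_interest=$9.50
After 4 (withdraw($200)): balance=$559.50 total_interest=$9.50
After 5 (month_end (apply 1% monthly interest)): balance=$565.09 total_interest=$15.09
After 6 (month_end (apply 1% monthly interest)): balance=$570.74 total_interest=$20.74
After 7 (month_end (apply 1% monthly interest)): balance=$576.44 total_interest=$26.44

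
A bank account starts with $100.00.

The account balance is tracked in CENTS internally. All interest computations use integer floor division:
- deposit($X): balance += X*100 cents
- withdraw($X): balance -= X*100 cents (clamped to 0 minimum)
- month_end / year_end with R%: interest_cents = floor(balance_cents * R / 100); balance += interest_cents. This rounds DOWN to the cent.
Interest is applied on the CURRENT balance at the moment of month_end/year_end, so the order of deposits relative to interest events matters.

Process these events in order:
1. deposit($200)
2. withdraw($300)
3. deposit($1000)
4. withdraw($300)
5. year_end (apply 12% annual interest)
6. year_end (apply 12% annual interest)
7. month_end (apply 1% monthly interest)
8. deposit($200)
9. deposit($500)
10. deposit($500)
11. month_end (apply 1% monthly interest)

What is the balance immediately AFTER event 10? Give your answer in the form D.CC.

After 1 (deposit($200)): balance=$300.00 total_interest=$0.00
After 2 (withdraw($300)): balance=$0.00 total_interest=$0.00
After 3 (deposit($1000)): balance=$1000.00 total_interest=$0.00
After 4 (withdraw($300)): balance=$700.00 total_interest=$0.00
After 5 (year_end (apply 12% annual interest)): balance=$784.00 total_interest=$84.00
After 6 (year_end (apply 12% annual interest)): balance=$878.08 total_interest=$178.08
After 7 (month_end (apply 1% monthly interest)): balance=$886.86 total_interest=$186.86
After 8 (deposit($200)): balance=$1086.86 total_interest=$186.86
After 9 (deposit($500)): balance=$1586.86 total_interest=$186.86
After 10 (deposit($500)): balance=$2086.86 total_interest=$186.86

Answer: 2086.86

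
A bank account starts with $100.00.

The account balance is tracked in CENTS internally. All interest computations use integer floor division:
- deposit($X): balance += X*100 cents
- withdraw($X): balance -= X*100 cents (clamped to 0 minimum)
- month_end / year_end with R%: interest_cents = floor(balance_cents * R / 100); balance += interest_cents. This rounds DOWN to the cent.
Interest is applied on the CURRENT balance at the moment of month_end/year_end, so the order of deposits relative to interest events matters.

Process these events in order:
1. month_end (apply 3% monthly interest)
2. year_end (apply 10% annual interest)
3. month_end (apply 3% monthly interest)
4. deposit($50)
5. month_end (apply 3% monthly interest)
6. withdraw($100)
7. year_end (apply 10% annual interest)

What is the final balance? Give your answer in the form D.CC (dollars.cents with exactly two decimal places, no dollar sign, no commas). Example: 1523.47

Answer: 78.85

Derivation:
After 1 (month_end (apply 3% monthly interest)): balance=$103.00 total_interest=$3.00
After 2 (year_end (apply 10% annual interest)): balance=$113.30 total_interest=$13.30
After 3 (month_end (apply 3% monthly interest)): balance=$116.69 total_interest=$16.69
After 4 (deposit($50)): balance=$166.69 total_interest=$16.69
After 5 (month_end (apply 3% monthly interest)): balance=$171.69 total_interest=$21.69
After 6 (withdraw($100)): balance=$71.69 total_interest=$21.69
After 7 (year_end (apply 10% annual interest)): balance=$78.85 total_interest=$28.85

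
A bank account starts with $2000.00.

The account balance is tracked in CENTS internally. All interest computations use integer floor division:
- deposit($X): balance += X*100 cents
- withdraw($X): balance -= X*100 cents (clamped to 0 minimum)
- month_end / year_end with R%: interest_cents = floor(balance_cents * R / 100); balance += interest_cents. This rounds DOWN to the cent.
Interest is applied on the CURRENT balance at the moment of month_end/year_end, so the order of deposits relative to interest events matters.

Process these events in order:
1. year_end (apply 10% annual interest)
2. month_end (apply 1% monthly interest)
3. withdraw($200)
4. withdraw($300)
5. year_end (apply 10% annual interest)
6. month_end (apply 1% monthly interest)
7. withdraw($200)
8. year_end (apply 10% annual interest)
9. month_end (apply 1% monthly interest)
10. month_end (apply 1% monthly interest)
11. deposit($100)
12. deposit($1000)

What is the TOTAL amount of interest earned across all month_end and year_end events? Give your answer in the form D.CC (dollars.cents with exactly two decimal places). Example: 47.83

After 1 (year_end (apply 10% annual interest)): balance=$2200.00 total_interest=$200.00
After 2 (month_end (apply 1% monthly interest)): balance=$2222.00 total_interest=$222.00
After 3 (withdraw($200)): balance=$2022.00 total_interest=$222.00
After 4 (withdraw($300)): balance=$1722.00 total_interest=$222.00
After 5 (year_end (apply 10% annual interest)): balance=$1894.20 total_interest=$394.20
After 6 (month_end (apply 1% monthly interest)): balance=$1913.14 total_interest=$413.14
After 7 (withdraw($200)): balance=$1713.14 total_interest=$413.14
After 8 (year_end (apply 10% annual interest)): balance=$1884.45 total_interest=$584.45
After 9 (month_end (apply 1% monthly interest)): balance=$1903.29 total_interest=$603.29
After 10 (month_end (apply 1% monthly interest)): balance=$1922.32 total_interest=$622.32
After 11 (deposit($100)): balance=$2022.32 total_interest=$622.32
After 12 (deposit($1000)): balance=$3022.32 total_interest=$622.32

Answer: 622.32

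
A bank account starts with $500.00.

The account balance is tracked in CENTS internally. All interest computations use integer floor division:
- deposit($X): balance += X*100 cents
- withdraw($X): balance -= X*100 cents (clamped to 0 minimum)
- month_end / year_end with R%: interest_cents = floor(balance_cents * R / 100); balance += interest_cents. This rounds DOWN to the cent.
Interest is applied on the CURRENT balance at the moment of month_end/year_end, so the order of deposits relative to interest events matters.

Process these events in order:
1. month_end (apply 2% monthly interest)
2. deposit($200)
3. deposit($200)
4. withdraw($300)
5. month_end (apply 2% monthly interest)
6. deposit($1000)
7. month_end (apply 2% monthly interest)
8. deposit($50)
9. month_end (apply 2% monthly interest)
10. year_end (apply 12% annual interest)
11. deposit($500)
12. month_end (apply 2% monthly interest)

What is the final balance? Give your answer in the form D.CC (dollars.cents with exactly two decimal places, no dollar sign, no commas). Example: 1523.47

After 1 (month_end (apply 2% monthly interest)): balance=$510.00 total_interest=$10.00
After 2 (deposit($200)): balance=$710.00 total_interest=$10.00
After 3 (deposit($200)): balance=$910.00 total_interest=$10.00
After 4 (withdraw($300)): balance=$610.00 total_interest=$10.00
After 5 (month_end (apply 2% monthly interest)): balance=$622.20 total_interest=$22.20
After 6 (deposit($1000)): balance=$1622.20 total_interest=$22.20
After 7 (month_end (apply 2% monthly interest)): balance=$1654.64 total_interest=$54.64
After 8 (deposit($50)): balance=$1704.64 total_interest=$54.64
After 9 (month_end (apply 2% monthly interest)): balance=$1738.73 total_interest=$88.73
After 10 (year_end (apply 12% annual interest)): balance=$1947.37 total_interest=$297.37
After 11 (deposit($500)): balance=$2447.37 total_interest=$297.37
After 12 (month_end (apply 2% monthly interest)): balance=$2496.31 total_interest=$346.31

Answer: 2496.31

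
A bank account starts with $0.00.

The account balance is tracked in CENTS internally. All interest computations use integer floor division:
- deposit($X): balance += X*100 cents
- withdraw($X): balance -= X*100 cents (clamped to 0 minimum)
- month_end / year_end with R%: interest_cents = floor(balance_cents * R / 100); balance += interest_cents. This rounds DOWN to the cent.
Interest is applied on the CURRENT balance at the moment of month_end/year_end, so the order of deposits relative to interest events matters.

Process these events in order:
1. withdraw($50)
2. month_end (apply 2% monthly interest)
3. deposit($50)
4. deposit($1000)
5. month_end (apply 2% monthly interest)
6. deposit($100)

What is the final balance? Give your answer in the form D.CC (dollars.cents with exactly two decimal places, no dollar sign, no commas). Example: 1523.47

After 1 (withdraw($50)): balance=$0.00 total_interest=$0.00
After 2 (month_end (apply 2% monthly interest)): balance=$0.00 total_interest=$0.00
After 3 (deposit($50)): balance=$50.00 total_interest=$0.00
After 4 (deposit($1000)): balance=$1050.00 total_interest=$0.00
After 5 (month_end (apply 2% monthly interest)): balance=$1071.00 total_interest=$21.00
After 6 (deposit($100)): balance=$1171.00 total_interest=$21.00

Answer: 1171.00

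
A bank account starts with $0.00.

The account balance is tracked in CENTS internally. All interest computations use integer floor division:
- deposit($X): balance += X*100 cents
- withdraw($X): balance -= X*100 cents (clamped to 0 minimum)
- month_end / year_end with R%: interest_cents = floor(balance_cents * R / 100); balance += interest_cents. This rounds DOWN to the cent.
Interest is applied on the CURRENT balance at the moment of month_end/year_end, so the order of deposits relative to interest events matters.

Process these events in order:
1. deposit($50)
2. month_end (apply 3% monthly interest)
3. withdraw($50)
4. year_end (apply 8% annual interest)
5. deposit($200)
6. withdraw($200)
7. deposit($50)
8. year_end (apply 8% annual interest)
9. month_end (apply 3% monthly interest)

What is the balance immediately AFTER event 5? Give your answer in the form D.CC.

Answer: 201.62

Derivation:
After 1 (deposit($50)): balance=$50.00 total_interest=$0.00
After 2 (month_end (apply 3% monthly interest)): balance=$51.50 total_interest=$1.50
After 3 (withdraw($50)): balance=$1.50 total_interest=$1.50
After 4 (year_end (apply 8% annual interest)): balance=$1.62 total_interest=$1.62
After 5 (deposit($200)): balance=$201.62 total_interest=$1.62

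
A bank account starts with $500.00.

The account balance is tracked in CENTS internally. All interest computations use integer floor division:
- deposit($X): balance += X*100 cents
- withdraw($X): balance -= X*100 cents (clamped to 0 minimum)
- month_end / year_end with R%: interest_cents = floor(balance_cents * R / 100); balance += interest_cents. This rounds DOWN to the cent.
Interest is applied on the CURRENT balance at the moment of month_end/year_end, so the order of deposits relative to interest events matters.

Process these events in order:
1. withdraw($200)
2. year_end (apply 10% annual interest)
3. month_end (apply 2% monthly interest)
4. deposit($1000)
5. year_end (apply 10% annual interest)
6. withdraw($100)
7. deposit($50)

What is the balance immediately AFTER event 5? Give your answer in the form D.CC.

Answer: 1470.26

Derivation:
After 1 (withdraw($200)): balance=$300.00 total_interest=$0.00
After 2 (year_end (apply 10% annual interest)): balance=$330.00 total_interest=$30.00
After 3 (month_end (apply 2% monthly interest)): balance=$336.60 total_interest=$36.60
After 4 (deposit($1000)): balance=$1336.60 total_interest=$36.60
After 5 (year_end (apply 10% annual interest)): balance=$1470.26 total_interest=$170.26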